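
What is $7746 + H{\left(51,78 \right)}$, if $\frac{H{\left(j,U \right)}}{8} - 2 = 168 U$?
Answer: $112594$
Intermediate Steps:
$H{\left(j,U \right)} = 16 + 1344 U$ ($H{\left(j,U \right)} = 16 + 8 \cdot 168 U = 16 + 1344 U$)
$7746 + H{\left(51,78 \right)} = 7746 + \left(16 + 1344 \cdot 78\right) = 7746 + \left(16 + 104832\right) = 7746 + 104848 = 112594$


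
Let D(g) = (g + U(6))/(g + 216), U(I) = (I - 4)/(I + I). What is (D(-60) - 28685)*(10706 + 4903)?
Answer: -139698047357/312 ≈ -4.4775e+8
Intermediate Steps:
U(I) = (-4 + I)/(2*I) (U(I) = (-4 + I)/((2*I)) = (-4 + I)*(1/(2*I)) = (-4 + I)/(2*I))
D(g) = (1/6 + g)/(216 + g) (D(g) = (g + (1/2)*(-4 + 6)/6)/(g + 216) = (g + (1/2)*(1/6)*2)/(216 + g) = (g + 1/6)/(216 + g) = (1/6 + g)/(216 + g))
(D(-60) - 28685)*(10706 + 4903) = ((1/6 - 60)/(216 - 60) - 28685)*(10706 + 4903) = (-359/6/156 - 28685)*15609 = ((1/156)*(-359/6) - 28685)*15609 = (-359/936 - 28685)*15609 = -26849519/936*15609 = -139698047357/312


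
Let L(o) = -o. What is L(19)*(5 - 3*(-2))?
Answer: -209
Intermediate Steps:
L(19)*(5 - 3*(-2)) = (-1*19)*(5 - 3*(-2)) = -19*(5 + 6) = -19*11 = -209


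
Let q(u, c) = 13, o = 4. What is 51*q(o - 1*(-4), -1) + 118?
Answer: 781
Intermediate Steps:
51*q(o - 1*(-4), -1) + 118 = 51*13 + 118 = 663 + 118 = 781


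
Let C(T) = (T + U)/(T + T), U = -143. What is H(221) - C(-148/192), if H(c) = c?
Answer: 9453/74 ≈ 127.74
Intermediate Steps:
C(T) = (-143 + T)/(2*T) (C(T) = (T - 143)/(T + T) = (-143 + T)/((2*T)) = (-143 + T)*(1/(2*T)) = (-143 + T)/(2*T))
H(221) - C(-148/192) = 221 - (-143 - 148/192)/(2*((-148/192))) = 221 - (-143 - 148*1/192)/(2*((-148*1/192))) = 221 - (-143 - 37/48)/(2*(-37/48)) = 221 - (-48)*(-6901)/(2*37*48) = 221 - 1*6901/74 = 221 - 6901/74 = 9453/74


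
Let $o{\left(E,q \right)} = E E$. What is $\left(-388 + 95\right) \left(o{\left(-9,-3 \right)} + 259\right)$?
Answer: $-99620$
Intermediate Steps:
$o{\left(E,q \right)} = E^{2}$
$\left(-388 + 95\right) \left(o{\left(-9,-3 \right)} + 259\right) = \left(-388 + 95\right) \left(\left(-9\right)^{2} + 259\right) = - 293 \left(81 + 259\right) = \left(-293\right) 340 = -99620$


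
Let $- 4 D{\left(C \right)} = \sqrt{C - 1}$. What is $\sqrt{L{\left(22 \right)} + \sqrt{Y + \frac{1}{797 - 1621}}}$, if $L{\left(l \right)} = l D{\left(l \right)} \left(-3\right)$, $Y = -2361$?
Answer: $\frac{\sqrt{700194 \sqrt{21} + 103 i \sqrt{400765790}}}{206} \approx 9.0965 + 2.6708 i$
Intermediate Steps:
$D{\left(C \right)} = - \frac{\sqrt{-1 + C}}{4}$ ($D{\left(C \right)} = - \frac{\sqrt{C - 1}}{4} = - \frac{\sqrt{-1 + C}}{4}$)
$L{\left(l \right)} = \frac{3 l \sqrt{-1 + l}}{4}$ ($L{\left(l \right)} = l \left(- \frac{\sqrt{-1 + l}}{4}\right) \left(-3\right) = - \frac{l \sqrt{-1 + l}}{4} \left(-3\right) = \frac{3 l \sqrt{-1 + l}}{4}$)
$\sqrt{L{\left(22 \right)} + \sqrt{Y + \frac{1}{797 - 1621}}} = \sqrt{\frac{3}{4} \cdot 22 \sqrt{-1 + 22} + \sqrt{-2361 + \frac{1}{797 - 1621}}} = \sqrt{\frac{3}{4} \cdot 22 \sqrt{21} + \sqrt{-2361 + \frac{1}{-824}}} = \sqrt{\frac{33 \sqrt{21}}{2} + \sqrt{-2361 - \frac{1}{824}}} = \sqrt{\frac{33 \sqrt{21}}{2} + \sqrt{- \frac{1945465}{824}}} = \sqrt{\frac{33 \sqrt{21}}{2} + \frac{i \sqrt{400765790}}{412}}$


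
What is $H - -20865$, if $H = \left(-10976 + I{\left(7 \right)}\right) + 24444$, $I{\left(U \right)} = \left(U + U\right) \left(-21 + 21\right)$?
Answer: $34333$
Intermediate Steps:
$I{\left(U \right)} = 0$ ($I{\left(U \right)} = 2 U 0 = 0$)
$H = 13468$ ($H = \left(-10976 + 0\right) + 24444 = -10976 + 24444 = 13468$)
$H - -20865 = 13468 - -20865 = 13468 + 20865 = 34333$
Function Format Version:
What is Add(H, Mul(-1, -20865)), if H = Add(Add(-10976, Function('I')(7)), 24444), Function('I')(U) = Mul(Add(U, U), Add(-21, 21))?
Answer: 34333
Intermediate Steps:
Function('I')(U) = 0 (Function('I')(U) = Mul(Mul(2, U), 0) = 0)
H = 13468 (H = Add(Add(-10976, 0), 24444) = Add(-10976, 24444) = 13468)
Add(H, Mul(-1, -20865)) = Add(13468, Mul(-1, -20865)) = Add(13468, 20865) = 34333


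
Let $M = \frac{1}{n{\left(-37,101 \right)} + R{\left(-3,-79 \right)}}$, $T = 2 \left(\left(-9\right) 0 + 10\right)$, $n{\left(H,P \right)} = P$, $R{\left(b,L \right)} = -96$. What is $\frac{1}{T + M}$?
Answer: $\frac{5}{101} \approx 0.049505$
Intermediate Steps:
$T = 20$ ($T = 2 \left(0 + 10\right) = 2 \cdot 10 = 20$)
$M = \frac{1}{5}$ ($M = \frac{1}{101 - 96} = \frac{1}{5} \approx 0.2$)
$\frac{1}{T + M} = \frac{1}{20 + \frac{1}{5}} = \frac{1}{\frac{101}{5}} = \frac{5}{101}$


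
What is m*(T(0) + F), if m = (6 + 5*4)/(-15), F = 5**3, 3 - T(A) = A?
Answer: -3328/15 ≈ -221.87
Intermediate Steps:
T(A) = 3 - A
F = 125
m = -26/15 (m = (6 + 20)*(-1/15) = 26*(-1/15) = -26/15 ≈ -1.7333)
m*(T(0) + F) = -26*((3 - 1*0) + 125)/15 = -26*((3 + 0) + 125)/15 = -26*(3 + 125)/15 = -26/15*128 = -3328/15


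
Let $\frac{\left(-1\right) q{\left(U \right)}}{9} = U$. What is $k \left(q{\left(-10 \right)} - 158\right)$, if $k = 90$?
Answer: $-6120$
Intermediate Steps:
$q{\left(U \right)} = - 9 U$
$k \left(q{\left(-10 \right)} - 158\right) = 90 \left(\left(-9\right) \left(-10\right) - 158\right) = 90 \left(90 - 158\right) = 90 \left(-68\right) = -6120$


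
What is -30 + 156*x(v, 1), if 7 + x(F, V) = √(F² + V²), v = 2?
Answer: -1122 + 156*√5 ≈ -773.17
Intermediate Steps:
x(F, V) = -7 + √(F² + V²)
-30 + 156*x(v, 1) = -30 + 156*(-7 + √(2² + 1²)) = -30 + 156*(-7 + √(4 + 1)) = -30 + 156*(-7 + √5) = -30 + (-1092 + 156*√5) = -1122 + 156*√5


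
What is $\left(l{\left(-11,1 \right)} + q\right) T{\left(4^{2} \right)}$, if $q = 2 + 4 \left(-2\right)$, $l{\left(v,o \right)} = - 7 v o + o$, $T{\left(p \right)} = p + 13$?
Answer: $2088$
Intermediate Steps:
$T{\left(p \right)} = 13 + p$
$l{\left(v,o \right)} = o - 7 o v$ ($l{\left(v,o \right)} = - 7 o v + o = o - 7 o v$)
$q = -6$ ($q = 2 - 8 = -6$)
$\left(l{\left(-11,1 \right)} + q\right) T{\left(4^{2} \right)} = \left(1 \left(1 - -77\right) - 6\right) \left(13 + 4^{2}\right) = \left(1 \left(1 + 77\right) - 6\right) \left(13 + 16\right) = \left(1 \cdot 78 - 6\right) 29 = \left(78 - 6\right) 29 = 72 \cdot 29 = 2088$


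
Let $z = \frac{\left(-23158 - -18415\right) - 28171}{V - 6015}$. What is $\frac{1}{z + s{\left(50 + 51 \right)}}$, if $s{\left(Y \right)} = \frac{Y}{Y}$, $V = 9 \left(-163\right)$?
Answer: $\frac{3741}{20198} \approx 0.18522$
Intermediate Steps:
$V = -1467$
$s{\left(Y \right)} = 1$
$z = \frac{16457}{3741}$ ($z = \frac{\left(-23158 - -18415\right) - 28171}{-1467 - 6015} = \frac{\left(-23158 + 18415\right) - 28171}{-7482} = \left(-4743 - 28171\right) \left(- \frac{1}{7482}\right) = \left(-32914\right) \left(- \frac{1}{7482}\right) = \frac{16457}{3741} \approx 4.3991$)
$\frac{1}{z + s{\left(50 + 51 \right)}} = \frac{1}{\frac{16457}{3741} + 1} = \frac{1}{\frac{20198}{3741}} = \frac{3741}{20198}$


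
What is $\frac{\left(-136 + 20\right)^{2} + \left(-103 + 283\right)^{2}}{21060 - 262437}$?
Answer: $- \frac{45856}{241377} \approx -0.18998$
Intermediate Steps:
$\frac{\left(-136 + 20\right)^{2} + \left(-103 + 283\right)^{2}}{21060 - 262437} = \frac{\left(-116\right)^{2} + 180^{2}}{-241377} = \left(13456 + 32400\right) \left(- \frac{1}{241377}\right) = 45856 \left(- \frac{1}{241377}\right) = - \frac{45856}{241377}$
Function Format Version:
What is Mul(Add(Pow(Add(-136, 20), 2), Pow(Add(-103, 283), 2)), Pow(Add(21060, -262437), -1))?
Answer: Rational(-45856, 241377) ≈ -0.18998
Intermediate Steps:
Mul(Add(Pow(Add(-136, 20), 2), Pow(Add(-103, 283), 2)), Pow(Add(21060, -262437), -1)) = Mul(Add(Pow(-116, 2), Pow(180, 2)), Pow(-241377, -1)) = Mul(Add(13456, 32400), Rational(-1, 241377)) = Mul(45856, Rational(-1, 241377)) = Rational(-45856, 241377)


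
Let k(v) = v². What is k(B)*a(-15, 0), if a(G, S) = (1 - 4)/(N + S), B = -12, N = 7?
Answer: -432/7 ≈ -61.714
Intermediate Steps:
a(G, S) = -3/(7 + S) (a(G, S) = (1 - 4)/(7 + S) = -3/(7 + S))
k(B)*a(-15, 0) = (-12)²*(-3/(7 + 0)) = 144*(-3/7) = -432/7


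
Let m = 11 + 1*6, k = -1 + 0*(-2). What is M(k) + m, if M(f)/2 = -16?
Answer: -15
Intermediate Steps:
k = -1 (k = -1 + 0 = -1)
M(f) = -32 (M(f) = 2*(-16) = -32)
m = 17 (m = 11 + 6 = 17)
M(k) + m = -32 + 17 = -15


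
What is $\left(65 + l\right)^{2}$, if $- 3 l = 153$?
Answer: $196$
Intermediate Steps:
$l = -51$ ($l = \left(- \frac{1}{3}\right) 153 = -51$)
$\left(65 + l\right)^{2} = \left(65 - 51\right)^{2} = 14^{2} = 196$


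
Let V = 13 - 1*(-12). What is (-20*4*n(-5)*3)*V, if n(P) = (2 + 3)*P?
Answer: 150000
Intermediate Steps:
n(P) = 5*P
V = 25 (V = 13 + 12 = 25)
(-20*4*n(-5)*3)*V = -20*4*(5*(-5))*3*25 = -20*4*(-25)*3*25 = -(-2000)*3*25 = -20*(-300)*25 = 6000*25 = 150000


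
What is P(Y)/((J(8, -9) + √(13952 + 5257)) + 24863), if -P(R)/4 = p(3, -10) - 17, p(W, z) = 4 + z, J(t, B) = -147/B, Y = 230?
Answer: 20600088/5570658163 - 828*√19209/5570658163 ≈ 0.0036774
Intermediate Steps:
P(R) = 92 (P(R) = -4*((4 - 10) - 17) = -4*(-6 - 17) = -4*(-23) = 92)
P(Y)/((J(8, -9) + √(13952 + 5257)) + 24863) = 92/((-147/(-9) + √(13952 + 5257)) + 24863) = 92/((-147*(-⅑) + √19209) + 24863) = 92/((49/3 + √19209) + 24863) = 92/(74638/3 + √19209)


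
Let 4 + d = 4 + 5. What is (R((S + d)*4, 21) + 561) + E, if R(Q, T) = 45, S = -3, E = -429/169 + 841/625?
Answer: 4914058/8125 ≈ 604.81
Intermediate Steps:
d = 5 (d = -4 + (4 + 5) = -4 + 9 = 5)
E = -9692/8125 (E = -429*1/169 + 841*(1/625) = -33/13 + 841/625 = -9692/8125 ≈ -1.1929)
(R((S + d)*4, 21) + 561) + E = (45 + 561) - 9692/8125 = 606 - 9692/8125 = 4914058/8125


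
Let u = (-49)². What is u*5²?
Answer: 60025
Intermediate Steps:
u = 2401
u*5² = 2401*5² = 2401*25 = 60025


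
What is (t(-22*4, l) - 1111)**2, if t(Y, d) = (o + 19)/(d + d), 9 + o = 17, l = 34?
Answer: 5703421441/4624 ≈ 1.2334e+6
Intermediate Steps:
o = 8 (o = -9 + 17 = 8)
t(Y, d) = 27/(2*d) (t(Y, d) = (8 + 19)/(d + d) = 27/((2*d)) = 27*(1/(2*d)) = 27/(2*d))
(t(-22*4, l) - 1111)**2 = ((27/2)/34 - 1111)**2 = ((27/2)*(1/34) - 1111)**2 = (27/68 - 1111)**2 = (-75521/68)**2 = 5703421441/4624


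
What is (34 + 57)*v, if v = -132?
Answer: -12012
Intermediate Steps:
(34 + 57)*v = (34 + 57)*(-132) = 91*(-132) = -12012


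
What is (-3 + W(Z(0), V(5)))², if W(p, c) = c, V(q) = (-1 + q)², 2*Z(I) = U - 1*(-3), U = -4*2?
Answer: 169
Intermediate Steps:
U = -8
Z(I) = -5/2 (Z(I) = (-8 - 1*(-3))/2 = (-8 + 3)/2 = (½)*(-5) = -5/2)
(-3 + W(Z(0), V(5)))² = (-3 + (-1 + 5)²)² = (-3 + 4²)² = (-3 + 16)² = 13² = 169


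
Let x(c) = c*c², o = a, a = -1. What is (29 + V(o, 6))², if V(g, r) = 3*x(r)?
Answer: 458329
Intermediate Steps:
o = -1
x(c) = c³
V(g, r) = 3*r³
(29 + V(o, 6))² = (29 + 3*6³)² = (29 + 3*216)² = (29 + 648)² = 677² = 458329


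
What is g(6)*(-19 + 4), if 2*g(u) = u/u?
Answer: -15/2 ≈ -7.5000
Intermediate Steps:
g(u) = 1/2 (g(u) = (u/u)/2 = (1/2)*1 = 1/2)
g(6)*(-19 + 4) = (-19 + 4)/2 = (1/2)*(-15) = -15/2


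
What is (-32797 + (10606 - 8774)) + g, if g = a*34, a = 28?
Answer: -30013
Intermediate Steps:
g = 952 (g = 28*34 = 952)
(-32797 + (10606 - 8774)) + g = (-32797 + (10606 - 8774)) + 952 = (-32797 + 1832) + 952 = -30965 + 952 = -30013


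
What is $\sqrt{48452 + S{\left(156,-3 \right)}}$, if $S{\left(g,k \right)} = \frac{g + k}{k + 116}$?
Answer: $\frac{\sqrt{618700877}}{113} \approx 220.12$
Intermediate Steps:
$S{\left(g,k \right)} = \frac{g + k}{116 + k}$
$\sqrt{48452 + S{\left(156,-3 \right)}} = \sqrt{48452 + \frac{156 - 3}{116 - 3}} = \sqrt{48452 + \frac{1}{113} \cdot 153} = \sqrt{48452 + \frac{153}{113}} = \sqrt{\frac{5475229}{113}} = \frac{\sqrt{618700877}}{113}$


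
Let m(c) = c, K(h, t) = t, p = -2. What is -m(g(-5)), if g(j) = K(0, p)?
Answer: 2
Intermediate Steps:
g(j) = -2
-m(g(-5)) = -1*(-2) = 2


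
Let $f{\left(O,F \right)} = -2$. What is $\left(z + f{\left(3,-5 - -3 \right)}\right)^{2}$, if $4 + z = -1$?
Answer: $49$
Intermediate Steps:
$z = -5$ ($z = -4 - 1 = -5$)
$\left(z + f{\left(3,-5 - -3 \right)}\right)^{2} = \left(-5 - 2\right)^{2} = \left(-7\right)^{2} = 49$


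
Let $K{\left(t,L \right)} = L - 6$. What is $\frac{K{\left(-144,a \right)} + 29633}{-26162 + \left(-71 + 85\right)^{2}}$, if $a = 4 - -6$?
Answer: $- \frac{29637}{25966} \approx -1.1414$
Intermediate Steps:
$a = 10$ ($a = 4 + 6 = 10$)
$K{\left(t,L \right)} = -6 + L$
$\frac{K{\left(-144,a \right)} + 29633}{-26162 + \left(-71 + 85\right)^{2}} = \frac{\left(-6 + 10\right) + 29633}{-26162 + \left(-71 + 85\right)^{2}} = \frac{4 + 29633}{-26162 + 14^{2}} = \frac{29637}{-26162 + 196} = \frac{29637}{-25966} = 29637 \left(- \frac{1}{25966}\right) = - \frac{29637}{25966}$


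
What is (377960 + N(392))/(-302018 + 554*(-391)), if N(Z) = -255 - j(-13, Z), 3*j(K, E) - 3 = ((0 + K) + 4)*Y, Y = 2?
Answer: -188855/259316 ≈ -0.72828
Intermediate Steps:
j(K, E) = 11/3 + 2*K/3 (j(K, E) = 1 + (((0 + K) + 4)*2)/3 = 1 + ((K + 4)*2)/3 = 1 + ((4 + K)*2)/3 = 1 + (8 + 2*K)/3 = 1 + (8/3 + 2*K/3) = 11/3 + 2*K/3)
N(Z) = -250 (N(Z) = -255 - (11/3 + (2/3)*(-13)) = -255 - (11/3 - 26/3) = -255 - 1*(-5) = -255 + 5 = -250)
(377960 + N(392))/(-302018 + 554*(-391)) = (377960 - 250)/(-302018 + 554*(-391)) = 377710/(-302018 - 216614) = 377710/(-518632) = 377710*(-1/518632) = -188855/259316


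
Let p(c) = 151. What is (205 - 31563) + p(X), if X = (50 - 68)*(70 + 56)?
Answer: -31207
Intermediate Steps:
X = -2268 (X = -18*126 = -2268)
(205 - 31563) + p(X) = (205 - 31563) + 151 = -31358 + 151 = -31207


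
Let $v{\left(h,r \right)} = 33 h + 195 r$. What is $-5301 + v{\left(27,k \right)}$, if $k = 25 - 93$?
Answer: $-17670$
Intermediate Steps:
$k = -68$
$-5301 + v{\left(27,k \right)} = -5301 + \left(33 \cdot 27 + 195 \left(-68\right)\right) = -5301 + \left(891 - 13260\right) = -5301 - 12369 = -17670$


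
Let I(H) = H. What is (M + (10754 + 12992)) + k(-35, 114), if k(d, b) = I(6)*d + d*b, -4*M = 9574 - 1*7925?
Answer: 76535/4 ≈ 19134.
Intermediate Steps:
M = -1649/4 (M = -(9574 - 1*7925)/4 = -(9574 - 7925)/4 = -¼*1649 = -1649/4 ≈ -412.25)
k(d, b) = 6*d + b*d (k(d, b) = 6*d + d*b = 6*d + b*d)
(M + (10754 + 12992)) + k(-35, 114) = (-1649/4 + (10754 + 12992)) - 35*(6 + 114) = (-1649/4 + 23746) - 35*120 = 93335/4 - 4200 = 76535/4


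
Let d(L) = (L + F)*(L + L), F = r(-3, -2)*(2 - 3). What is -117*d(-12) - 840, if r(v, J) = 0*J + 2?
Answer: -40152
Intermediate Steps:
r(v, J) = 2 (r(v, J) = 0 + 2 = 2)
F = -2 (F = 2*(2 - 3) = 2*(-1) = -2)
d(L) = 2*L*(-2 + L) (d(L) = (L - 2)*(L + L) = (-2 + L)*(2*L) = 2*L*(-2 + L))
-117*d(-12) - 840 = -234*(-12)*(-2 - 12) - 840 = -234*(-12)*(-14) - 840 = -117*336 - 840 = -39312 - 840 = -40152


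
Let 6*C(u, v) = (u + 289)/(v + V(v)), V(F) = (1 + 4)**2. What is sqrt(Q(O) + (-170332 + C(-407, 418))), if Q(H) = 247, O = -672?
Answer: 4*I*sqrt(18775698681)/1329 ≈ 412.41*I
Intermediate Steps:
V(F) = 25 (V(F) = 5**2 = 25)
C(u, v) = (289 + u)/(6*(25 + v)) (C(u, v) = ((u + 289)/(v + 25))/6 = ((289 + u)/(25 + v))/6 = (289 + u)/(6*(25 + v)))
sqrt(Q(O) + (-170332 + C(-407, 418))) = sqrt(247 + (-170332 + (289 - 407)/(6*(25 + 418)))) = sqrt(247 + (-170332 + (1/6)*(-118)/443)) = sqrt(247 + (-170332 + (1/6)*(1/443)*(-118))) = sqrt(247 + (-170332 - 59/1329)) = sqrt(247 - 226371287/1329) = sqrt(-226043024/1329) = 4*I*sqrt(18775698681)/1329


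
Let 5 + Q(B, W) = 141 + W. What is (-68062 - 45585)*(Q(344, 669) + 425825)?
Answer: -48485219610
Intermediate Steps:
Q(B, W) = 136 + W (Q(B, W) = -5 + (141 + W) = 136 + W)
(-68062 - 45585)*(Q(344, 669) + 425825) = (-68062 - 45585)*((136 + 669) + 425825) = -113647*(805 + 425825) = -113647*426630 = -48485219610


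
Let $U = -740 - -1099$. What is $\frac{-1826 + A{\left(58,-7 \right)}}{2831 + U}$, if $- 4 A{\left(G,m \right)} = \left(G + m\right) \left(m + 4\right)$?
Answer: $- \frac{7151}{12760} \approx -0.56042$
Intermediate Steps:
$A{\left(G,m \right)} = - \frac{\left(4 + m\right) \left(G + m\right)}{4}$ ($A{\left(G,m \right)} = - \frac{\left(G + m\right) \left(m + 4\right)}{4} = - \frac{\left(G + m\right) \left(4 + m\right)}{4} = - \frac{\left(4 + m\right) \left(G + m\right)}{4}$)
$U = 359$ ($U = -740 + 1099 = 359$)
$\frac{-1826 + A{\left(58,-7 \right)}}{2831 + U} = \frac{-1826 - \left(51 - \frac{203}{2} + \frac{49}{4}\right)}{2831 + 359} = \frac{-1826 + \left(-58 + 7 - \frac{49}{4} + \frac{203}{2}\right)}{3190} = \left(-1826 + \left(-58 + 7 - \frac{49}{4} + \frac{203}{2}\right)\right) \frac{1}{3190} = \left(-1826 + \frac{153}{4}\right) \frac{1}{3190} = \left(- \frac{7151}{4}\right) \frac{1}{3190} = - \frac{7151}{12760}$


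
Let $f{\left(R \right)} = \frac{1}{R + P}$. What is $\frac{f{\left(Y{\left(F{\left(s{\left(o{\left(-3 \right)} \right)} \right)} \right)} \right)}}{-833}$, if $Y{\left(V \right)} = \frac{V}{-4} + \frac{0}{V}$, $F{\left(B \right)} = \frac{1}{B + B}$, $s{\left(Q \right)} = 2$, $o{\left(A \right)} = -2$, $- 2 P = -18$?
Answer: $- \frac{16}{119119} \approx -0.00013432$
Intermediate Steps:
$P = 9$ ($P = \left(- \frac{1}{2}\right) \left(-18\right) = 9$)
$F{\left(B \right)} = \frac{1}{2 B}$
$Y{\left(V \right)} = - \frac{V}{4}$ ($Y{\left(V \right)} = V \left(- \frac{1}{4}\right) + 0 = - \frac{V}{4} + 0 = - \frac{V}{4}$)
$f{\left(R \right)} = \frac{1}{9 + R}$ ($f{\left(R \right)} = \frac{1}{R + 9} = \frac{1}{9 + R}$)
$\frac{f{\left(Y{\left(F{\left(s{\left(o{\left(-3 \right)} \right)} \right)} \right)} \right)}}{-833} = \frac{1}{\left(9 - \frac{\frac{1}{2} \cdot \frac{1}{2}}{4}\right) \left(-833\right)} = \frac{1}{9 - \frac{\frac{1}{2} \cdot \frac{1}{2}}{4}} \left(- \frac{1}{833}\right) = \frac{1}{9 - \frac{1}{16}} \left(- \frac{1}{833}\right) = \frac{1}{\frac{143}{16}} \left(- \frac{1}{833}\right) = \frac{16}{143} \left(- \frac{1}{833}\right) = - \frac{16}{119119}$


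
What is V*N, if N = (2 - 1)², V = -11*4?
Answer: -44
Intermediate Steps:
V = -44
N = 1 (N = 1² = 1)
V*N = -44*1 = -44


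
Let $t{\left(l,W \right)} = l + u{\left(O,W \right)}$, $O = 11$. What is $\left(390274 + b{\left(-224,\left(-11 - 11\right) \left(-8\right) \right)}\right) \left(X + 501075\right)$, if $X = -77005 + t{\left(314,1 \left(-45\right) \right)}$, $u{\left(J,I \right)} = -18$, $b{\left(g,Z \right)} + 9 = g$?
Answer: $165520139006$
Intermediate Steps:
$b{\left(g,Z \right)} = -9 + g$
$t{\left(l,W \right)} = -18 + l$ ($t{\left(l,W \right)} = l - 18 = -18 + l$)
$X = -76709$ ($X = -77005 + \left(-18 + 314\right) = -77005 + 296 = -76709$)
$\left(390274 + b{\left(-224,\left(-11 - 11\right) \left(-8\right) \right)}\right) \left(X + 501075\right) = \left(390274 - 233\right) \left(-76709 + 501075\right) = \left(390274 - 233\right) 424366 = 390041 \cdot 424366 = 165520139006$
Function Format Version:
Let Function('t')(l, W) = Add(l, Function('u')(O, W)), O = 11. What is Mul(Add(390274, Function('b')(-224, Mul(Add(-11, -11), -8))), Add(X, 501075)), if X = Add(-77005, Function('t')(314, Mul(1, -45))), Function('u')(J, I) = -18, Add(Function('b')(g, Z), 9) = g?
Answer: 165520139006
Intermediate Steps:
Function('b')(g, Z) = Add(-9, g)
Function('t')(l, W) = Add(-18, l) (Function('t')(l, W) = Add(l, -18) = Add(-18, l))
X = -76709 (X = Add(-77005, Add(-18, 314)) = Add(-77005, 296) = -76709)
Mul(Add(390274, Function('b')(-224, Mul(Add(-11, -11), -8))), Add(X, 501075)) = Mul(Add(390274, Add(-9, -224)), Add(-76709, 501075)) = Mul(Add(390274, -233), 424366) = Mul(390041, 424366) = 165520139006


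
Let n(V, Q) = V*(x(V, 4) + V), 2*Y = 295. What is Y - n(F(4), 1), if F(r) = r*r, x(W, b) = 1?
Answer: -249/2 ≈ -124.50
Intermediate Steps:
Y = 295/2 (Y = (½)*295 = 295/2 ≈ 147.50)
F(r) = r²
n(V, Q) = V*(1 + V)
Y - n(F(4), 1) = 295/2 - 4²*(1 + 4²) = 295/2 - 16*(1 + 16) = 295/2 - 16*17 = 295/2 - 1*272 = 295/2 - 272 = -249/2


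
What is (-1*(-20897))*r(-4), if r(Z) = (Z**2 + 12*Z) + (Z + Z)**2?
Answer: 668704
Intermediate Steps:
r(Z) = 5*Z**2 + 12*Z (r(Z) = (Z**2 + 12*Z) + (2*Z)**2 = (Z**2 + 12*Z) + 4*Z**2 = 5*Z**2 + 12*Z)
(-1*(-20897))*r(-4) = (-1*(-20897))*(-4*(12 + 5*(-4))) = 20897*(-4*(12 - 20)) = 20897*(-4*(-8)) = 20897*32 = 668704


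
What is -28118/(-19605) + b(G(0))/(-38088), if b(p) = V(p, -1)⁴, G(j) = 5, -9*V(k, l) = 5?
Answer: 2342181901433/1633066229880 ≈ 1.4342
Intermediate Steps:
V(k, l) = -5/9 (V(k, l) = -⅑*5 = -5/9)
b(p) = 625/6561 (b(p) = (-5/9)⁴ = 625/6561)
-28118/(-19605) + b(G(0))/(-38088) = -28118/(-19605) + (625/6561)/(-38088) = -28118*(-1/19605) + (625/6561)*(-1/38088) = 28118/19605 - 625/249895368 = 2342181901433/1633066229880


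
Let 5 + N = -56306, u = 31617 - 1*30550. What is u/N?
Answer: -1067/56311 ≈ -0.018948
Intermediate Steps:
u = 1067 (u = 31617 - 30550 = 1067)
N = -56311 (N = -5 - 56306 = -56311)
u/N = 1067/(-56311) = 1067*(-1/56311) = -1067/56311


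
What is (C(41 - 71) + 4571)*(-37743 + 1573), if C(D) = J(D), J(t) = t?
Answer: -164247970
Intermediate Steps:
C(D) = D
(C(41 - 71) + 4571)*(-37743 + 1573) = ((41 - 71) + 4571)*(-37743 + 1573) = (-30 + 4571)*(-36170) = 4541*(-36170) = -164247970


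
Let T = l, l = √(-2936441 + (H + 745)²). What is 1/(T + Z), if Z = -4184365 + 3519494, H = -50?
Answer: -664871/442055900057 - 2*I*√613354/442055900057 ≈ -1.504e-6 - 3.5433e-9*I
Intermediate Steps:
l = 2*I*√613354 (l = √(-2936441 + (-50 + 745)²) = √(-2936441 + 695²) = √(-2936441 + 483025) = √(-2453416) = 2*I*√613354 ≈ 1566.3*I)
Z = -664871
T = 2*I*√613354 ≈ 1566.3*I
1/(T + Z) = 1/(2*I*√613354 - 664871) = 1/(-664871 + 2*I*√613354)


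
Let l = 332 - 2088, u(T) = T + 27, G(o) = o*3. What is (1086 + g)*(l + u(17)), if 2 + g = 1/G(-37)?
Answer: -205992976/111 ≈ -1.8558e+6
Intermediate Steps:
G(o) = 3*o
u(T) = 27 + T
g = -223/111 (g = -2 + 1/(3*(-37)) = -2 + 1/(-111) = -2 - 1/111 = -223/111 ≈ -2.0090)
l = -1756
(1086 + g)*(l + u(17)) = (1086 - 223/111)*(-1756 + (27 + 17)) = 120323*(-1756 + 44)/111 = (120323/111)*(-1712) = -205992976/111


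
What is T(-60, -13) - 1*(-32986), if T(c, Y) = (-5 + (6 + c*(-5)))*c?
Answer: 14926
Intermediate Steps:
T(c, Y) = c*(1 - 5*c) (T(c, Y) = (-5 + (6 - 5*c))*c = (1 - 5*c)*c = c*(1 - 5*c))
T(-60, -13) - 1*(-32986) = -60*(1 - 5*(-60)) - 1*(-32986) = -60*(1 + 300) + 32986 = -60*301 + 32986 = -18060 + 32986 = 14926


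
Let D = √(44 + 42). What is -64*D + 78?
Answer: 78 - 64*√86 ≈ -515.51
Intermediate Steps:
D = √86 ≈ 9.2736
-64*D + 78 = -64*√86 + 78 = 78 - 64*√86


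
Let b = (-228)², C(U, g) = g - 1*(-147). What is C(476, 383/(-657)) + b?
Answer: 34249684/657 ≈ 52130.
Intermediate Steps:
C(U, g) = 147 + g (C(U, g) = g + 147 = 147 + g)
b = 51984
C(476, 383/(-657)) + b = (147 + 383/(-657)) + 51984 = (147 + 383*(-1/657)) + 51984 = (147 - 383/657) + 51984 = 96196/657 + 51984 = 34249684/657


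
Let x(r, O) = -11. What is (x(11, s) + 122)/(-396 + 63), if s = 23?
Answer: -1/3 ≈ -0.33333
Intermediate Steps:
(x(11, s) + 122)/(-396 + 63) = (-11 + 122)/(-396 + 63) = 111/(-333) = 111*(-1/333) = -1/3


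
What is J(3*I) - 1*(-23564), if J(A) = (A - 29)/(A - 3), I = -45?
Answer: 1625998/69 ≈ 23565.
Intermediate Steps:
J(A) = (-29 + A)/(-3 + A)
J(3*I) - 1*(-23564) = (-29 + 3*(-45))/(-3 + 3*(-45)) - 1*(-23564) = (-29 - 135)/(-3 - 135) + 23564 = -164/(-138) + 23564 = -1/138*(-164) + 23564 = 82/69 + 23564 = 1625998/69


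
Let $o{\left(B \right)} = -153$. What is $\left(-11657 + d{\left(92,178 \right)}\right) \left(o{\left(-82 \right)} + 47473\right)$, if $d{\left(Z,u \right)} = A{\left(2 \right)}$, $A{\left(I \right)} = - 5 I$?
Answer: $-552082440$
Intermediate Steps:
$d{\left(Z,u \right)} = -10$ ($d{\left(Z,u \right)} = \left(-5\right) 2 = -10$)
$\left(-11657 + d{\left(92,178 \right)}\right) \left(o{\left(-82 \right)} + 47473\right) = \left(-11657 - 10\right) \left(-153 + 47473\right) = \left(-11667\right) 47320 = -552082440$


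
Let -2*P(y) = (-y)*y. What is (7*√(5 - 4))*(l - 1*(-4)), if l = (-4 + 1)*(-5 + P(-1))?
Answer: 245/2 ≈ 122.50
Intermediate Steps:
P(y) = y²/2 (P(y) = -(-y)*y/2 = -(-1)*y²/2 = y²/2)
l = 27/2 (l = (-4 + 1)*(-5 + (½)*(-1)²) = -3*(-5 + (½)*1) = -3*(-5 + ½) = -3*(-9/2) = 27/2 ≈ 13.500)
(7*√(5 - 4))*(l - 1*(-4)) = (7*√(5 - 4))*(27/2 - 1*(-4)) = (7*√1)*(27/2 + 4) = (7*1)*(35/2) = 7*(35/2) = 245/2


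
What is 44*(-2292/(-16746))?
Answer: 16808/2791 ≈ 6.0222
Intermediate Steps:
44*(-2292/(-16746)) = 44*(-2292*(-1/16746)) = 44*(382/2791) = 16808/2791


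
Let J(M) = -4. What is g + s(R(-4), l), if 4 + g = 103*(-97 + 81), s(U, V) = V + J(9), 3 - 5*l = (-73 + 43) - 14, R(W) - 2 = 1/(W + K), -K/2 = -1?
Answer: -8233/5 ≈ -1646.6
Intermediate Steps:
K = 2 (K = -2*(-1) = 2)
R(W) = 2 + 1/(2 + W) (R(W) = 2 + 1/(W + 2) = 2 + 1/(2 + W))
l = 47/5 (l = ⅗ - ((-73 + 43) - 14)/5 = ⅗ - (-30 - 14)/5 = ⅗ - ⅕*(-44) = ⅗ + 44/5 = 47/5 ≈ 9.4000)
s(U, V) = -4 + V (s(U, V) = V - 4 = -4 + V)
g = -1652 (g = -4 + 103*(-97 + 81) = -4 + 103*(-16) = -4 - 1648 = -1652)
g + s(R(-4), l) = -1652 + (-4 + 47/5) = -1652 + 27/5 = -8233/5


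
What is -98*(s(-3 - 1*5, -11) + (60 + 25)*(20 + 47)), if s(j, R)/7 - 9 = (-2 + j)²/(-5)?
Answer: -550564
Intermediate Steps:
s(j, R) = 63 - 7*(-2 + j)²/5 (s(j, R) = 63 + 7*((-2 + j)²/(-5)) = 63 + 7*((-2 + j)²*(-⅕)) = 63 + 7*(-(-2 + j)²/5) = 63 - 7*(-2 + j)²/5)
-98*(s(-3 - 1*5, -11) + (60 + 25)*(20 + 47)) = -98*((63 - 7*(-2 + (-3 - 1*5))²/5) + (60 + 25)*(20 + 47)) = -98*((63 - 7*(-2 + (-3 - 5))²/5) + 85*67) = -98*((63 - 7*(-2 - 8)²/5) + 5695) = -98*((63 - 7/5*(-10)²) + 5695) = -98*((63 - 7/5*100) + 5695) = -98*((63 - 140) + 5695) = -98*(-77 + 5695) = -98*5618 = -550564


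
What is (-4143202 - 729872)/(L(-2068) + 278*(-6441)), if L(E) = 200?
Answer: 2436537/895199 ≈ 2.7218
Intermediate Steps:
(-4143202 - 729872)/(L(-2068) + 278*(-6441)) = (-4143202 - 729872)/(200 + 278*(-6441)) = -4873074/(200 - 1790598) = -4873074/(-1790398) = -4873074*(-1/1790398) = 2436537/895199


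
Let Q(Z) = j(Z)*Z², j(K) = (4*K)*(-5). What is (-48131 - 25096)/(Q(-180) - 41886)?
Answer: -24409/38866038 ≈ -0.00062803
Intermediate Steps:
j(K) = -20*K
Q(Z) = -20*Z³ (Q(Z) = (-20*Z)*Z² = -20*Z³)
(-48131 - 25096)/(Q(-180) - 41886) = (-48131 - 25096)/(-20*(-180)³ - 41886) = -73227/(-20*(-5832000) - 41886) = -73227/(116640000 - 41886) = -73227/116598114 = -73227*1/116598114 = -24409/38866038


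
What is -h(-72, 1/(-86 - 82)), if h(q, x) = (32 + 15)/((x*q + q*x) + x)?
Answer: -7896/143 ≈ -55.217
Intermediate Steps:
h(q, x) = 47/(x + 2*q*x) (h(q, x) = 47/((q*x + q*x) + x) = 47/(2*q*x + x) = 47/(x + 2*q*x))
-h(-72, 1/(-86 - 82)) = -47/((1/(-86 - 82))*(1 + 2*(-72))) = -47/((1/(-168))*(1 - 144)) = -47/((-1/168)*(-143)) = -47*(-168)*(-1)/143 = -1*7896/143 = -7896/143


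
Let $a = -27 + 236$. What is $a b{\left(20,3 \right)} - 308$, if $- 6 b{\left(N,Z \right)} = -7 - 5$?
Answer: $110$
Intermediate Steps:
$a = 209$
$b{\left(N,Z \right)} = 2$ ($b{\left(N,Z \right)} = - \frac{-7 - 5}{6} = \left(- \frac{1}{6}\right) \left(-12\right) = 2$)
$a b{\left(20,3 \right)} - 308 = 209 \cdot 2 - 308 = 418 - 308 = 110$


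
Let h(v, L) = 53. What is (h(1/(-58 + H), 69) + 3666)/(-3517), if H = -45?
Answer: -3719/3517 ≈ -1.0574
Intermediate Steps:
(h(1/(-58 + H), 69) + 3666)/(-3517) = (53 + 3666)/(-3517) = 3719*(-1/3517) = -3719/3517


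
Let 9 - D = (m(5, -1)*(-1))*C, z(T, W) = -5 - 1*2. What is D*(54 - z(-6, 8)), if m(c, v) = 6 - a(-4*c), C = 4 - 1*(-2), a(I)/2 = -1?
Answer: 3477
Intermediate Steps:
a(I) = -2 (a(I) = 2*(-1) = -2)
z(T, W) = -7 (z(T, W) = -5 - 2 = -7)
C = 6 (C = 4 + 2 = 6)
m(c, v) = 8 (m(c, v) = 6 - 1*(-2) = 6 + 2 = 8)
D = 57 (D = 9 - 8*(-1)*6 = 9 - (-8)*6 = 9 - 1*(-48) = 9 + 48 = 57)
D*(54 - z(-6, 8)) = 57*(54 - 1*(-7)) = 57*(54 + 7) = 57*61 = 3477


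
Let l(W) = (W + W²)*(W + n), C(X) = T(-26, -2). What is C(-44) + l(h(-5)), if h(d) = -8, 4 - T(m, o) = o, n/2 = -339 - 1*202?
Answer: -61034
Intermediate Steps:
n = -1082 (n = 2*(-339 - 1*202) = 2*(-339 - 202) = 2*(-541) = -1082)
T(m, o) = 4 - o
C(X) = 6 (C(X) = 4 - 1*(-2) = 4 + 2 = 6)
l(W) = (-1082 + W)*(W + W²) (l(W) = (W + W²)*(W - 1082) = (W + W²)*(-1082 + W) = (-1082 + W)*(W + W²))
C(-44) + l(h(-5)) = 6 - 8*(-1082 + (-8)² - 1081*(-8)) = 6 - 8*(-1082 + 64 + 8648) = 6 - 8*7630 = 6 - 61040 = -61034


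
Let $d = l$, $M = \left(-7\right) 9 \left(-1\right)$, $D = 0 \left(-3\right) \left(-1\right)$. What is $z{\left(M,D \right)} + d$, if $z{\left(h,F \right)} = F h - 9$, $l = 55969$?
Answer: $55960$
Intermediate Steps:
$D = 0$ ($D = 0 \left(-1\right) = 0$)
$M = 63$ ($M = \left(-63\right) \left(-1\right) = 63$)
$z{\left(h,F \right)} = -9 + F h$
$d = 55969$
$z{\left(M,D \right)} + d = \left(-9 + 0 \cdot 63\right) + 55969 = \left(-9 + 0\right) + 55969 = -9 + 55969 = 55960$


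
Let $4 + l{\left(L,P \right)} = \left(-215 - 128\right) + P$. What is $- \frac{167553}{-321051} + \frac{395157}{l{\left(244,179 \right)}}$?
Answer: $- \frac{2013292081}{856136} \approx -2351.6$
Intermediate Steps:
$l{\left(L,P \right)} = -347 + P$ ($l{\left(L,P \right)} = -4 + \left(\left(-215 - 128\right) + P\right) = -4 + \left(-343 + P\right) = -347 + P$)
$- \frac{167553}{-321051} + \frac{395157}{l{\left(244,179 \right)}} = - \frac{167553}{-321051} + \frac{395157}{-347 + 179} = \left(-167553\right) \left(- \frac{1}{321051}\right) + \frac{395157}{-168} = \frac{55851}{107017} + 395157 \left(- \frac{1}{168}\right) = \frac{55851}{107017} - \frac{18817}{8} = - \frac{2013292081}{856136}$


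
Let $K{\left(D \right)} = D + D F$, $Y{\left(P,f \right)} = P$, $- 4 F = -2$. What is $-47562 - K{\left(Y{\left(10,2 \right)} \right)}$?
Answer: $-47577$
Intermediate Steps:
$F = \frac{1}{2}$ ($F = \left(- \frac{1}{4}\right) \left(-2\right) = \frac{1}{2} \approx 0.5$)
$K{\left(D \right)} = \frac{3 D}{2}$ ($K{\left(D \right)} = D + D \frac{1}{2} = D + \frac{D}{2} = \frac{3 D}{2}$)
$-47562 - K{\left(Y{\left(10,2 \right)} \right)} = -47562 - \frac{3}{2} \cdot 10 = -47562 - 15 = -47577$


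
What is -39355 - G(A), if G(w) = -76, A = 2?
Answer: -39279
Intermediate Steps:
-39355 - G(A) = -39355 - 1*(-76) = -39355 + 76 = -39279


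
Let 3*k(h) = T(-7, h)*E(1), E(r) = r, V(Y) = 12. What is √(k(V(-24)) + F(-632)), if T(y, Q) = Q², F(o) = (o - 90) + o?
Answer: I*√1306 ≈ 36.139*I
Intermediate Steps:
F(o) = -90 + 2*o (F(o) = (-90 + o) + o = -90 + 2*o)
k(h) = h²/3 (k(h) = (h²*1)/3 = h²/3)
√(k(V(-24)) + F(-632)) = √((⅓)*12² + (-90 + 2*(-632))) = √((⅓)*144 + (-90 - 1264)) = √(48 - 1354) = √(-1306) = I*√1306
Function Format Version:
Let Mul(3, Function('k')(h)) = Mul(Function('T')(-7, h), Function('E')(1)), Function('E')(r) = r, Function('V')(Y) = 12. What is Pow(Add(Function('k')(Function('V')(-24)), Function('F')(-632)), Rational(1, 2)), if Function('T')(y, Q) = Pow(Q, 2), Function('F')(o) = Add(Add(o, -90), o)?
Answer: Mul(I, Pow(1306, Rational(1, 2))) ≈ Mul(36.139, I)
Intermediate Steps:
Function('F')(o) = Add(-90, Mul(2, o)) (Function('F')(o) = Add(Add(-90, o), o) = Add(-90, Mul(2, o)))
Function('k')(h) = Mul(Rational(1, 3), Pow(h, 2)) (Function('k')(h) = Mul(Rational(1, 3), Mul(Pow(h, 2), 1)) = Mul(Rational(1, 3), Pow(h, 2)))
Pow(Add(Function('k')(Function('V')(-24)), Function('F')(-632)), Rational(1, 2)) = Pow(Add(Mul(Rational(1, 3), Pow(12, 2)), Add(-90, Mul(2, -632))), Rational(1, 2)) = Pow(Add(Mul(Rational(1, 3), 144), Add(-90, -1264)), Rational(1, 2)) = Pow(Add(48, -1354), Rational(1, 2)) = Pow(-1306, Rational(1, 2)) = Mul(I, Pow(1306, Rational(1, 2)))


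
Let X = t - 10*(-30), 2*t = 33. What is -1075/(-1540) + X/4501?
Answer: 152171/198044 ≈ 0.76837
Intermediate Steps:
t = 33/2 (t = (½)*33 = 33/2 ≈ 16.500)
X = 633/2 (X = 33/2 - 10*(-30) = 33/2 + 300 = 633/2 ≈ 316.50)
-1075/(-1540) + X/4501 = -1075/(-1540) + (633/2)/4501 = -1075*(-1/1540) + (633/2)*(1/4501) = 215/308 + 633/9002 = 152171/198044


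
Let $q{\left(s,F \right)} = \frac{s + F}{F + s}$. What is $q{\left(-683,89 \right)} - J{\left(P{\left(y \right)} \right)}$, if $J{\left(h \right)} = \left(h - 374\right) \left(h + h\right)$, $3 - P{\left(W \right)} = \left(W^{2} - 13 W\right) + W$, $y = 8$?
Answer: $23731$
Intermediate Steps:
$P{\left(W \right)} = 3 - W^{2} + 12 W$ ($P{\left(W \right)} = 3 - \left(\left(W^{2} - 13 W\right) + W\right) = 3 - \left(W^{2} - 12 W\right) = 3 - W^{2} + 12 W$)
$J{\left(h \right)} = 2 h \left(-374 + h\right)$ ($J{\left(h \right)} = \left(-374 + h\right) 2 h = 2 h \left(-374 + h\right)$)
$q{\left(s,F \right)} = 1$ ($q{\left(s,F \right)} = \frac{F + s}{F + s} = 1$)
$q{\left(-683,89 \right)} - J{\left(P{\left(y \right)} \right)} = 1 - 2 \left(3 - 8^{2} + 12 \cdot 8\right) \left(-374 + \left(3 - 8^{2} + 12 \cdot 8\right)\right) = 1 - 2 \left(3 - 64 + 96\right) \left(-374 + \left(3 - 64 + 96\right)\right) = 1 - 2 \cdot 35 \left(-374 + 35\right) = 1 - 2 \cdot 35 \left(-339\right) = 1 - -23730 = 1 + 23730 = 23731$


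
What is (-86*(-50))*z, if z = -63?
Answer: -270900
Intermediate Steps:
(-86*(-50))*z = -86*(-50)*(-63) = 4300*(-63) = -270900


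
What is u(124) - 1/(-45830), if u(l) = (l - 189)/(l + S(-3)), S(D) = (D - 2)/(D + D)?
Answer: -17872951/34326670 ≈ -0.52067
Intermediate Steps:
S(D) = (-2 + D)/(2*D) (S(D) = (-2 + D)/((2*D)) = (-2 + D)*(1/(2*D)) = (-2 + D)/(2*D))
u(l) = (-189 + l)/(5/6 + l) (u(l) = (l - 189)/(l + (1/2)*(-2 - 3)/(-3)) = (-189 + l)/(l + (1/2)*(-1/3)*(-5)) = (-189 + l)/(l + 5/6) = (-189 + l)/(5/6 + l))
u(124) - 1/(-45830) = 6*(-189 + 124)/(5 + 6*124) - 1/(-45830) = 6*(-65)/(5 + 744) - 1*(-1/45830) = 6*(-65)/749 + 1/45830 = 6*(1/749)*(-65) + 1/45830 = -390/749 + 1/45830 = -17872951/34326670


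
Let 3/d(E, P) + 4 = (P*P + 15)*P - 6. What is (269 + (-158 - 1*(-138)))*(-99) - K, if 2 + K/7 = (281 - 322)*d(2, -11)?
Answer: -12368061/502 ≈ -24638.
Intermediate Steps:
d(E, P) = 3/(-10 + P*(15 + P²)) (d(E, P) = 3/(-4 + ((P*P + 15)*P - 6)) = 3/(-4 + ((P² + 15)*P - 6)) = 3/(-4 + ((15 + P²)*P - 6)) = 3/(-4 + (P*(15 + P²) - 6)) = 3/(-4 + (-6 + P*(15 + P²))) = 3/(-10 + P*(15 + P²)))
K = -6741/502 (K = -14 + 7*((281 - 322)*(3/(-10 + (-11)³ + 15*(-11)))) = -14 + 7*(-123/(-10 - 1331 - 165)) = -14 + 7*(-123/(-1506)) = -14 + 7*(-123*(-1)/1506) = -14 + 7*(-41*(-1/502)) = -14 + 7*(41/502) = -14 + 287/502 = -6741/502 ≈ -13.428)
(269 + (-158 - 1*(-138)))*(-99) - K = (269 + (-158 - 1*(-138)))*(-99) - 1*(-6741/502) = (269 + (-158 + 138))*(-99) + 6741/502 = (269 - 20)*(-99) + 6741/502 = 249*(-99) + 6741/502 = -24651 + 6741/502 = -12368061/502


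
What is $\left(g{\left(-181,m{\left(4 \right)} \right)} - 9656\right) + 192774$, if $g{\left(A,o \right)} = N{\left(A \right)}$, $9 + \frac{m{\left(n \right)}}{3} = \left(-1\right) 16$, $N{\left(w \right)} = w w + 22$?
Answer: $215901$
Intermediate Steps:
$N{\left(w \right)} = 22 + w^{2}$ ($N{\left(w \right)} = w^{2} + 22 = 22 + w^{2}$)
$m{\left(n \right)} = -75$ ($m{\left(n \right)} = -27 + 3 \left(\left(-1\right) 16\right) = -27 + 3 \left(-16\right) = -27 - 48 = -75$)
$g{\left(A,o \right)} = 22 + A^{2}$
$\left(g{\left(-181,m{\left(4 \right)} \right)} - 9656\right) + 192774 = \left(\left(22 + \left(-181\right)^{2}\right) - 9656\right) + 192774 = \left(\left(22 + 32761\right) - 9656\right) + 192774 = \left(32783 - 9656\right) + 192774 = 23127 + 192774 = 215901$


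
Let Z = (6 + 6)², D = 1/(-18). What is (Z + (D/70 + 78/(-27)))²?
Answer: 31612484401/1587600 ≈ 19912.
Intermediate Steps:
D = -1/18 ≈ -0.055556
Z = 144 (Z = 12² = 144)
(Z + (D/70 + 78/(-27)))² = (144 + (-1/18/70 + 78/(-27)))² = (144 + (-1/18*1/70 + 78*(-1/27)))² = (144 + (-1/1260 - 26/9))² = (144 - 3641/1260)² = (177799/1260)² = 31612484401/1587600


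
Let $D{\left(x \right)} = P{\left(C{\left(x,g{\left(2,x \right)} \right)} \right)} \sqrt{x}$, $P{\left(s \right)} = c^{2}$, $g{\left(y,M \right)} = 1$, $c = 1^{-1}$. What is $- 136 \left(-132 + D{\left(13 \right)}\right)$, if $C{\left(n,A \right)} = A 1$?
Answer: $17952 - 136 \sqrt{13} \approx 17462.0$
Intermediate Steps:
$c = 1$
$C{\left(n,A \right)} = A$
$P{\left(s \right)} = 1$ ($P{\left(s \right)} = 1^{2} = 1$)
$D{\left(x \right)} = \sqrt{x}$ ($D{\left(x \right)} = 1 \sqrt{x} = \sqrt{x}$)
$- 136 \left(-132 + D{\left(13 \right)}\right) = - 136 \left(-132 + \sqrt{13}\right) = 17952 - 136 \sqrt{13}$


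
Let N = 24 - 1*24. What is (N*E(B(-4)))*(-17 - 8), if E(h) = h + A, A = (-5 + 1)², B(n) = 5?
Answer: 0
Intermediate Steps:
N = 0 (N = 24 - 24 = 0)
A = 16 (A = (-4)² = 16)
E(h) = 16 + h (E(h) = h + 16 = 16 + h)
(N*E(B(-4)))*(-17 - 8) = (0*(16 + 5))*(-17 - 8) = (0*21)*(-25) = 0*(-25) = 0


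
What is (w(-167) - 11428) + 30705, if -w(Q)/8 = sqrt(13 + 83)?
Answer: 19277 - 32*sqrt(6) ≈ 19199.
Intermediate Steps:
w(Q) = -32*sqrt(6) (w(Q) = -8*sqrt(13 + 83) = -32*sqrt(6))
(w(-167) - 11428) + 30705 = (-32*sqrt(6) - 11428) + 30705 = (-11428 - 32*sqrt(6)) + 30705 = 19277 - 32*sqrt(6)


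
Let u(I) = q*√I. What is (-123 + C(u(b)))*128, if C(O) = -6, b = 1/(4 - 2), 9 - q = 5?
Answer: -16512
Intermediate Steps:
q = 4 (q = 9 - 1*5 = 9 - 5 = 4)
b = ½ (b = 1/2 = ½ ≈ 0.50000)
u(I) = 4*√I
(-123 + C(u(b)))*128 = (-123 - 6)*128 = -129*128 = -16512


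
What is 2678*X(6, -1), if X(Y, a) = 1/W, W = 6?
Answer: 1339/3 ≈ 446.33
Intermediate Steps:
X(Y, a) = ⅙ (X(Y, a) = 1/6 = ⅙)
2678*X(6, -1) = 2678*(⅙) = 1339/3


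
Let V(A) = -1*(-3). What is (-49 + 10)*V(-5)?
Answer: -117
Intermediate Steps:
V(A) = 3
(-49 + 10)*V(-5) = (-49 + 10)*3 = -39*3 = -117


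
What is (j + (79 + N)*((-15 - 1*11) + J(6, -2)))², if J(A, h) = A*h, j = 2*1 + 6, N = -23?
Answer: 4494400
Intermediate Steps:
j = 8 (j = 2 + 6 = 8)
(j + (79 + N)*((-15 - 1*11) + J(6, -2)))² = (8 + (79 - 23)*((-15 - 1*11) + 6*(-2)))² = (8 + 56*((-15 - 11) - 12))² = (8 + 56*(-26 - 12))² = (8 + 56*(-38))² = (8 - 2128)² = (-2120)² = 4494400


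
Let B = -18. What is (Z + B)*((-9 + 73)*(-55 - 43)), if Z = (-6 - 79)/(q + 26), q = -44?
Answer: 749504/9 ≈ 83278.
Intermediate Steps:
Z = 85/18 (Z = (-6 - 79)/(-44 + 26) = -85/(-18) = -85*(-1/18) = 85/18 ≈ 4.7222)
(Z + B)*((-9 + 73)*(-55 - 43)) = (85/18 - 18)*((-9 + 73)*(-55 - 43)) = -7648*(-98)/9 = -239/18*(-6272) = 749504/9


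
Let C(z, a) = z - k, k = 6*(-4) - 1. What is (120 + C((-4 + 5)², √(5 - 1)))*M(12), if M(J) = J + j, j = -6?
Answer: 876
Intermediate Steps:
k = -25 (k = -24 - 1 = -25)
M(J) = -6 + J (M(J) = J - 6 = -6 + J)
C(z, a) = 25 + z (C(z, a) = z - 1*(-25) = z + 25 = 25 + z)
(120 + C((-4 + 5)², √(5 - 1)))*M(12) = (120 + (25 + (-4 + 5)²))*(-6 + 12) = (120 + (25 + 1²))*6 = (120 + (25 + 1))*6 = (120 + 26)*6 = 146*6 = 876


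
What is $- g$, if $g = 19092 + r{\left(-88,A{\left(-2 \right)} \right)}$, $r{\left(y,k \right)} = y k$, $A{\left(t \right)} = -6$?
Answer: $-19620$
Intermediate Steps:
$r{\left(y,k \right)} = k y$
$g = 19620$ ($g = 19092 - -528 = 19092 + 528 = 19620$)
$- g = \left(-1\right) 19620 = -19620$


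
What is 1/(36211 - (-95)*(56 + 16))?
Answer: 1/43051 ≈ 2.3228e-5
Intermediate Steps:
1/(36211 - (-95)*(56 + 16)) = 1/(36211 - (-95)*72) = 1/(36211 - 1*(-6840)) = 1/(36211 + 6840) = 1/43051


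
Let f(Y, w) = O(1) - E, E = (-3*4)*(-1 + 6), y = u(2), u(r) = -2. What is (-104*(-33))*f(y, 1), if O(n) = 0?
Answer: 205920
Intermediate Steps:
y = -2
E = -60 (E = -12*5 = -60)
f(Y, w) = 60 (f(Y, w) = 0 - 1*(-60) = 0 + 60 = 60)
(-104*(-33))*f(y, 1) = -104*(-33)*60 = 3432*60 = 205920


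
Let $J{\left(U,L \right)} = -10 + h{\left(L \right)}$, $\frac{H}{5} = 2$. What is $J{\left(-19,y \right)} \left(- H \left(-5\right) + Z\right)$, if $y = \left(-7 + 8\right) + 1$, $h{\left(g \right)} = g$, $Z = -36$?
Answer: $-112$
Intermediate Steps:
$H = 10$ ($H = 5 \cdot 2 = 10$)
$y = 2$ ($y = 1 + 1 = 2$)
$J{\left(U,L \right)} = -10 + L$
$J{\left(-19,y \right)} \left(- H \left(-5\right) + Z\right) = \left(-10 + 2\right) \left(\left(-1\right) 10 \left(-5\right) - 36\right) = - 8 \left(\left(-10\right) \left(-5\right) - 36\right) = - 8 \left(50 - 36\right) = \left(-8\right) 14 = -112$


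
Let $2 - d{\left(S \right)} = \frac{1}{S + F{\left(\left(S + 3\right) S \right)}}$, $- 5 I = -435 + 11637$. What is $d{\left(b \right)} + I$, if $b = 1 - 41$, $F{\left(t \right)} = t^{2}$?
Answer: $- \frac{980580365}{438072} \approx -2238.4$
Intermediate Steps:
$I = - \frac{11202}{5}$ ($I = - \frac{-435 + 11637}{5} = \left(- \frac{1}{5}\right) 11202 = - \frac{11202}{5} \approx -2240.4$)
$b = -40$
$d{\left(S \right)} = 2 - \frac{1}{S + S^{2} \left(3 + S\right)^{2}}$ ($d{\left(S \right)} = 2 - \frac{1}{S + \left(\left(S + 3\right) S\right)^{2}} = 2 - \frac{1}{S + \left(\left(3 + S\right) S\right)^{2}} = 2 - \frac{1}{S + \left(S \left(3 + S\right)\right)^{2}} = 2 - \frac{1}{S + S^{2} \left(3 + S\right)^{2}}$)
$d{\left(b \right)} + I = \frac{-1 + 2 \left(-40\right) + 2 \left(-40\right)^{2} \left(3 - 40\right)^{2}}{\left(-40\right) \left(1 - 40 \left(3 - 40\right)^{2}\right)} - \frac{11202}{5} = - \frac{-1 - 80 + 2 \cdot 1600 \left(-37\right)^{2}}{40 \left(1 - 40 \left(-37\right)^{2}\right)} - \frac{11202}{5} = - \frac{-1 - 80 + 2 \cdot 1600 \cdot 1369}{40 \left(1 - 54760\right)} - \frac{11202}{5} = - \frac{-1 - 80 + 4380800}{40 \left(1 - 54760\right)} - \frac{11202}{5} = \left(- \frac{1}{40}\right) \frac{1}{-54759} \cdot 4380719 - \frac{11202}{5} = \left(- \frac{1}{40}\right) \left(- \frac{1}{54759}\right) 4380719 - \frac{11202}{5} = \frac{4380719}{2190360} - \frac{11202}{5} = - \frac{980580365}{438072}$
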